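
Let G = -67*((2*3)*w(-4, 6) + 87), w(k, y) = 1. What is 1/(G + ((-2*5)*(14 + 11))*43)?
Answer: -1/16981 ≈ -5.8889e-5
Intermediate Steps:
G = -6231 (G = -67*((2*3)*1 + 87) = -67*(6*1 + 87) = -67*(6 + 87) = -67*93 = -6231)
1/(G + ((-2*5)*(14 + 11))*43) = 1/(-6231 + ((-2*5)*(14 + 11))*43) = 1/(-6231 - 10*25*43) = 1/(-6231 - 250*43) = 1/(-6231 - 10750) = 1/(-16981) = -1/16981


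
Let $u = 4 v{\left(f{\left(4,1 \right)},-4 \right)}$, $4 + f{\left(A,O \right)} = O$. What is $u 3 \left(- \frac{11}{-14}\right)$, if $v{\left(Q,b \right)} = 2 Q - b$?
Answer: $- \frac{132}{7} \approx -18.857$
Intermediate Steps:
$f{\left(A,O \right)} = -4 + O$
$v{\left(Q,b \right)} = - b + 2 Q$
$u = -8$ ($u = 4 \left(\left(-1\right) \left(-4\right) + 2 \left(-4 + 1\right)\right) = 4 \left(4 + 2 \left(-3\right)\right) = 4 \left(4 - 6\right) = 4 \left(-2\right) = -8$)
$u 3 \left(- \frac{11}{-14}\right) = \left(-8\right) 3 \left(- \frac{11}{-14}\right) = - 24 \left(\left(-11\right) \left(- \frac{1}{14}\right)\right) = \left(-24\right) \frac{11}{14} = - \frac{132}{7}$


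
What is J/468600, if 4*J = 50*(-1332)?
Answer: -111/3124 ≈ -0.035531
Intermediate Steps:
J = -16650 (J = (50*(-1332))/4 = (1/4)*(-66600) = -16650)
J/468600 = -16650/468600 = -16650*1/468600 = -111/3124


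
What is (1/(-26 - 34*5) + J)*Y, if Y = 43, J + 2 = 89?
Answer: 733193/196 ≈ 3740.8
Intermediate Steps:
J = 87 (J = -2 + 89 = 87)
(1/(-26 - 34*5) + J)*Y = (1/(-26 - 34*5) + 87)*43 = (1/(-26 - 170) + 87)*43 = (1/(-196) + 87)*43 = (-1/196 + 87)*43 = (17051/196)*43 = 733193/196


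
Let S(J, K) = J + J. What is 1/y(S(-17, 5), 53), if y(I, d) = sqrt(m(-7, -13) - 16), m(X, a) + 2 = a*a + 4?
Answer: sqrt(155)/155 ≈ 0.080322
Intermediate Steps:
m(X, a) = 2 + a**2 (m(X, a) = -2 + (a*a + 4) = -2 + (a**2 + 4) = -2 + (4 + a**2) = 2 + a**2)
S(J, K) = 2*J
y(I, d) = sqrt(155) (y(I, d) = sqrt((2 + (-13)**2) - 16) = sqrt((2 + 169) - 16) = sqrt(171 - 16) = sqrt(155))
1/y(S(-17, 5), 53) = 1/(sqrt(155)) = sqrt(155)/155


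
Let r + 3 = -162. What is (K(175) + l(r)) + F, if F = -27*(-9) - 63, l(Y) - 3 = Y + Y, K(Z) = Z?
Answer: 28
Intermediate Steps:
r = -165 (r = -3 - 162 = -165)
l(Y) = 3 + 2*Y (l(Y) = 3 + (Y + Y) = 3 + 2*Y)
F = 180 (F = 243 - 63 = 180)
(K(175) + l(r)) + F = (175 + (3 + 2*(-165))) + 180 = (175 + (3 - 330)) + 180 = (175 - 327) + 180 = -152 + 180 = 28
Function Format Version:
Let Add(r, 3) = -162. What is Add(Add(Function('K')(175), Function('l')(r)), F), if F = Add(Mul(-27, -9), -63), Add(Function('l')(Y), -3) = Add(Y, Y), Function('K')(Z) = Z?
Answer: 28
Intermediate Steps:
r = -165 (r = Add(-3, -162) = -165)
Function('l')(Y) = Add(3, Mul(2, Y)) (Function('l')(Y) = Add(3, Add(Y, Y)) = Add(3, Mul(2, Y)))
F = 180 (F = Add(243, -63) = 180)
Add(Add(Function('K')(175), Function('l')(r)), F) = Add(Add(175, Add(3, Mul(2, -165))), 180) = Add(Add(175, Add(3, -330)), 180) = Add(Add(175, -327), 180) = Add(-152, 180) = 28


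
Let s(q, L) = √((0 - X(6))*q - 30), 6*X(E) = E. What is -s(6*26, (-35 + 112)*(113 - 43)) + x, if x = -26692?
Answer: -26692 - I*√186 ≈ -26692.0 - 13.638*I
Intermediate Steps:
X(E) = E/6
s(q, L) = √(-30 - q) (s(q, L) = √((0 - 6/6)*q - 30) = √((0 - 1*1)*q - 30) = √((0 - 1)*q - 30) = √(-q - 30) = √(-30 - q))
-s(6*26, (-35 + 112)*(113 - 43)) + x = -√(-30 - 6*26) - 26692 = -√(-30 - 1*156) - 26692 = -√(-30 - 156) - 26692 = -√(-186) - 26692 = -I*√186 - 26692 = -26692 - I*√186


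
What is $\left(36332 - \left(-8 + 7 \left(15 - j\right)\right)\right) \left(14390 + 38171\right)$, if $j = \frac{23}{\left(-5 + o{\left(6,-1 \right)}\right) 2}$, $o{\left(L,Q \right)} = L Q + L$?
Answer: $\frac{19037016029}{10} \approx 1.9037 \cdot 10^{9}$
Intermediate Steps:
$o{\left(L,Q \right)} = L + L Q$
$j = - \frac{23}{10}$ ($j = \frac{23}{\left(-5 + 6 \left(1 - 1\right)\right) 2} = \frac{23}{\left(-5 + 6 \cdot 0\right) 2} = \frac{23}{\left(-5 + 0\right) 2} = \frac{23}{\left(-5\right) 2} = \frac{23}{-10} = 23 \left(- \frac{1}{10}\right) = - \frac{23}{10} \approx -2.3$)
$\left(36332 - \left(-8 + 7 \left(15 - j\right)\right)\right) \left(14390 + 38171\right) = \left(36332 + \left(- 7 \left(15 - - \frac{23}{10}\right) + 8\right)\right) \left(14390 + 38171\right) = \left(36332 + \left(- 7 \left(15 + \frac{23}{10}\right) + 8\right)\right) 52561 = \left(36332 + \left(\left(-7\right) \frac{173}{10} + 8\right)\right) 52561 = \left(36332 + \left(- \frac{1211}{10} + 8\right)\right) 52561 = \left(36332 - \frac{1131}{10}\right) 52561 = \frac{362189}{10} \cdot 52561 = \frac{19037016029}{10}$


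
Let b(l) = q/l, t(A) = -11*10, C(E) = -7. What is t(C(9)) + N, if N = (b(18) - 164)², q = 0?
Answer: 26786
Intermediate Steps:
t(A) = -110
b(l) = 0 (b(l) = 0/l = 0)
N = 26896 (N = (0 - 164)² = (-164)² = 26896)
t(C(9)) + N = -110 + 26896 = 26786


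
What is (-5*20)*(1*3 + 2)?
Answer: -500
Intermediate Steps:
(-5*20)*(1*3 + 2) = -100*(3 + 2) = -100*5 = -500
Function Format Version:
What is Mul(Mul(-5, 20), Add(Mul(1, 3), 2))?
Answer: -500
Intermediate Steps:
Mul(Mul(-5, 20), Add(Mul(1, 3), 2)) = Mul(-100, Add(3, 2)) = Mul(-100, 5) = -500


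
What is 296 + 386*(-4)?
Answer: -1248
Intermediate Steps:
296 + 386*(-4) = 296 - 1544 = -1248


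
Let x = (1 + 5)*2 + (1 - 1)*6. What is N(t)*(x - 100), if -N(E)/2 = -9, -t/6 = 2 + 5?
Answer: -1584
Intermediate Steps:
t = -42 (t = -6*(2 + 5) = -6*7 = -42)
N(E) = 18 (N(E) = -2*(-9) = 18)
x = 12 (x = 6*2 + 0*6 = 12 + 0 = 12)
N(t)*(x - 100) = 18*(12 - 100) = 18*(-88) = -1584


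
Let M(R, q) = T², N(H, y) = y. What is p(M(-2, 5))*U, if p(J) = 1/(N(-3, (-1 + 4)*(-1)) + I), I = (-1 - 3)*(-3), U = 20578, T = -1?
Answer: 20578/9 ≈ 2286.4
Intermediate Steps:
I = 12 (I = -4*(-3) = 12)
M(R, q) = 1 (M(R, q) = (-1)² = 1)
p(J) = ⅑ (p(J) = 1/((-1 + 4)*(-1) + 12) = 1/(3*(-1) + 12) = 1/(-3 + 12) = 1/9 = ⅑)
p(M(-2, 5))*U = (⅑)*20578 = 20578/9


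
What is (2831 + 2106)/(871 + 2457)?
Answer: 4937/3328 ≈ 1.4835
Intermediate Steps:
(2831 + 2106)/(871 + 2457) = 4937/3328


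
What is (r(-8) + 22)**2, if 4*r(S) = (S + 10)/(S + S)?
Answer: 494209/1024 ≈ 482.63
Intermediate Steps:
r(S) = (10 + S)/(8*S) (r(S) = ((S + 10)/(S + S))/4 = ((10 + S)/((2*S)))/4 = ((10 + S)*(1/(2*S)))/4 = ((10 + S)/(2*S))/4 = (10 + S)/(8*S))
(r(-8) + 22)**2 = ((1/8)*(10 - 8)/(-8) + 22)**2 = ((1/8)*(-1/8)*2 + 22)**2 = (-1/32 + 22)**2 = (703/32)**2 = 494209/1024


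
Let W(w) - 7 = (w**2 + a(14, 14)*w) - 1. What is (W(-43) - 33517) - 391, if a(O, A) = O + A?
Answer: -33257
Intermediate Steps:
a(O, A) = A + O
W(w) = 6 + w**2 + 28*w (W(w) = 7 + ((w**2 + (14 + 14)*w) - 1) = 7 + ((w**2 + 28*w) - 1) = 7 + (-1 + w**2 + 28*w) = 6 + w**2 + 28*w)
(W(-43) - 33517) - 391 = ((6 + (-43)**2 + 28*(-43)) - 33517) - 391 = ((6 + 1849 - 1204) - 33517) - 391 = (651 - 33517) - 391 = -32866 - 391 = -33257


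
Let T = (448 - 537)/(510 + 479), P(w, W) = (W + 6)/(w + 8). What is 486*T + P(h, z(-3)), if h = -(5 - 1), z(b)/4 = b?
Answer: -89475/1978 ≈ -45.235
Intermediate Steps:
z(b) = 4*b
h = -4 (h = -1*4 = -4)
P(w, W) = (6 + W)/(8 + w)
T = -89/989 ≈ -0.089990
486*T + P(h, z(-3)) = 486*(-89/989) + (6 + 4*(-3))/(8 - 4) = -43254/989 + (6 - 12)/4 = -43254/989 + (¼)*(-6) = -43254/989 - 3/2 = -89475/1978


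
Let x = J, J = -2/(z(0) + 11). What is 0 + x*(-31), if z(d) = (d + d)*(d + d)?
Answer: 62/11 ≈ 5.6364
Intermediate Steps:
z(d) = 4*d² (z(d) = (2*d)*(2*d) = 4*d²)
J = -2/11 (J = -2/(4*0² + 11) = -2/(4*0 + 11) = -2/(0 + 11) = -2/11 ≈ -0.18182)
x = -2/11 ≈ -0.18182
0 + x*(-31) = 0 - 2/11*(-31) = 0 + 62/11 = 62/11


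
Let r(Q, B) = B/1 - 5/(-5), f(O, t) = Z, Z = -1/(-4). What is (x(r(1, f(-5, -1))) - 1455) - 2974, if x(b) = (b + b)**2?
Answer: -17691/4 ≈ -4422.8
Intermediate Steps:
Z = 1/4 (Z = -1*(-1/4) = 1/4 ≈ 0.25000)
f(O, t) = 1/4
r(Q, B) = 1 + B (r(Q, B) = B*1 - 5*(-1/5) = B + 1 = 1 + B)
x(b) = 4*b**2 (x(b) = (2*b)**2 = 4*b**2)
(x(r(1, f(-5, -1))) - 1455) - 2974 = (4*(1 + 1/4)**2 - 1455) - 2974 = (4*(5/4)**2 - 1455) - 2974 = (4*(25/16) - 1455) - 2974 = (25/4 - 1455) - 2974 = -5795/4 - 2974 = -17691/4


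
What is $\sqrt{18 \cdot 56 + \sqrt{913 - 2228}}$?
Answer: $\sqrt{1008 + i \sqrt{1315}} \approx 31.754 + 0.571 i$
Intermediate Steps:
$\sqrt{18 \cdot 56 + \sqrt{913 - 2228}} = \sqrt{1008 + \sqrt{-1315}} = \sqrt{1008 + i \sqrt{1315}}$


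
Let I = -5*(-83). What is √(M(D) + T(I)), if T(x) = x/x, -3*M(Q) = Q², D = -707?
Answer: I*√1499538/3 ≈ 408.19*I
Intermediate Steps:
I = 415
M(Q) = -Q²/3
T(x) = 1
√(M(D) + T(I)) = √(-⅓*(-707)² + 1) = √(-⅓*499849 + 1) = √(-499849/3 + 1) = √(-499846/3) = I*√1499538/3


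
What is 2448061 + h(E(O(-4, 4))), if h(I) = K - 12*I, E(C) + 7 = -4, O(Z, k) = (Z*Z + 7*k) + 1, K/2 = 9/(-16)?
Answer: 19585535/8 ≈ 2.4482e+6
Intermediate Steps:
K = -9/8 (K = 2*(9/(-16)) = 2*(9*(-1/16)) = 2*(-9/16) = -9/8 ≈ -1.1250)
O(Z, k) = 1 + Z² + 7*k (O(Z, k) = (Z² + 7*k) + 1 = 1 + Z² + 7*k)
E(C) = -11 (E(C) = -7 - 4 = -11)
h(I) = -9/8 - 12*I
2448061 + h(E(O(-4, 4))) = 2448061 + (-9/8 - 12*(-11)) = 2448061 + (-9/8 + 132) = 2448061 + 1047/8 = 19585535/8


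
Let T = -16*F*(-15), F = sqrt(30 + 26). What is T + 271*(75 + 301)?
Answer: 101896 + 480*sqrt(14) ≈ 1.0369e+5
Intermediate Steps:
F = 2*sqrt(14) (F = sqrt(56) = 2*sqrt(14) ≈ 7.4833)
T = 480*sqrt(14) (T = -32*sqrt(14)*(-15) = 480*sqrt(14) ≈ 1796.0)
T + 271*(75 + 301) = 480*sqrt(14) + 271*(75 + 301) = 480*sqrt(14) + 271*376 = 480*sqrt(14) + 101896 = 101896 + 480*sqrt(14)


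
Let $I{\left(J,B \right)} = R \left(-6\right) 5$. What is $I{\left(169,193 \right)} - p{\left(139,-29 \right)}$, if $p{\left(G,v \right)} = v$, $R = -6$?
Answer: $209$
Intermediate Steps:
$I{\left(J,B \right)} = 180$ ($I{\left(J,B \right)} = \left(-6\right) \left(-6\right) 5 = 36 \cdot 5 = 180$)
$I{\left(169,193 \right)} - p{\left(139,-29 \right)} = 180 - -29 = 180 + 29 = 209$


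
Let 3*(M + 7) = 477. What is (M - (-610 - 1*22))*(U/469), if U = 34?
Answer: 3808/67 ≈ 56.836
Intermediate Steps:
M = 152 (M = -7 + (1/3)*477 = -7 + 159 = 152)
(M - (-610 - 1*22))*(U/469) = (152 - (-610 - 1*22))*(34/469) = (152 - (-610 - 22))*(34*(1/469)) = (152 - 1*(-632))*(34/469) = (152 + 632)*(34/469) = 784*(34/469) = 3808/67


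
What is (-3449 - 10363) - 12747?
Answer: -26559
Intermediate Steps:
(-3449 - 10363) - 12747 = -13812 - 12747 = -26559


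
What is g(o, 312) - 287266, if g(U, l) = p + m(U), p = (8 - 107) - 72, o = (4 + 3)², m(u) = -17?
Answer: -287454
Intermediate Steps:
o = 49 (o = 7² = 49)
p = -171 (p = -99 - 72 = -171)
g(U, l) = -188 (g(U, l) = -171 - 17 = -188)
g(o, 312) - 287266 = -188 - 287266 = -287454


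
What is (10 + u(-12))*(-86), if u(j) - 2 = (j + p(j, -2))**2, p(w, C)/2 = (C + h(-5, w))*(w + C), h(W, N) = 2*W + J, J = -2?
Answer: -12419432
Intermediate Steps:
h(W, N) = -2 + 2*W (h(W, N) = 2*W - 2 = -2 + 2*W)
p(w, C) = 2*(-12 + C)*(C + w) (p(w, C) = 2*((C + (-2 + 2*(-5)))*(w + C)) = 2*((C + (-2 - 10))*(C + w)) = 2*((C - 12)*(C + w)) = 2*((-12 + C)*(C + w)) = 2*(-12 + C)*(C + w))
u(j) = 2 + (56 - 27*j)**2 (u(j) = 2 + (j + (-24*(-2) - 24*j + 2*(-2)**2 + 2*(-2)*j))**2 = 2 + (j + (48 - 24*j + 2*4 - 4*j))**2 = 2 + (j + (48 - 24*j + 8 - 4*j))**2 = 2 + (j + (56 - 28*j))**2 = 2 + (56 - 27*j)**2)
(10 + u(-12))*(-86) = (10 + (2 + (-56 + 27*(-12))**2))*(-86) = (10 + (2 + (-56 - 324)**2))*(-86) = (10 + (2 + (-380)**2))*(-86) = (10 + (2 + 144400))*(-86) = (10 + 144402)*(-86) = 144412*(-86) = -12419432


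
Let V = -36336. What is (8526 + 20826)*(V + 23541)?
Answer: -375558840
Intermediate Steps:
(8526 + 20826)*(V + 23541) = (8526 + 20826)*(-36336 + 23541) = 29352*(-12795) = -375558840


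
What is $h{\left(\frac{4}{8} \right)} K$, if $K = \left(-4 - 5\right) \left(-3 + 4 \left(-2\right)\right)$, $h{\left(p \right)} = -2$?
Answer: $-198$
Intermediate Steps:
$K = 99$ ($K = - 9 \left(-3 - 8\right) = \left(-9\right) \left(-11\right) = 99$)
$h{\left(\frac{4}{8} \right)} K = \left(-2\right) 99 = -198$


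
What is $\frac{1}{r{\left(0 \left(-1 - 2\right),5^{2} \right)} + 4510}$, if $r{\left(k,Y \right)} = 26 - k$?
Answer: $\frac{1}{4536} \approx 0.00022046$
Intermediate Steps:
$\frac{1}{r{\left(0 \left(-1 - 2\right),5^{2} \right)} + 4510} = \frac{1}{\left(26 - 0 \left(-1 - 2\right)\right) + 4510} = \frac{1}{\left(26 - 0 \left(-3\right)\right) + 4510} = \frac{1}{\left(26 - 0\right) + 4510} = \frac{1}{\left(26 + 0\right) + 4510} = \frac{1}{26 + 4510} = \frac{1}{4536}$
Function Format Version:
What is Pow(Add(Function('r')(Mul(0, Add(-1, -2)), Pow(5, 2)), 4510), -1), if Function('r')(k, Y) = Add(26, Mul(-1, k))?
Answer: Rational(1, 4536) ≈ 0.00022046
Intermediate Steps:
Pow(Add(Function('r')(Mul(0, Add(-1, -2)), Pow(5, 2)), 4510), -1) = Pow(Add(Add(26, Mul(-1, Mul(0, Add(-1, -2)))), 4510), -1) = Pow(Add(Add(26, Mul(-1, Mul(0, -3))), 4510), -1) = Pow(Add(Add(26, Mul(-1, 0)), 4510), -1) = Pow(Add(Add(26, 0), 4510), -1) = Pow(Add(26, 4510), -1) = Pow(4536, -1) = Rational(1, 4536)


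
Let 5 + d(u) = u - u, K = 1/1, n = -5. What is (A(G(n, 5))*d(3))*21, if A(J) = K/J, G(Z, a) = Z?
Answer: 21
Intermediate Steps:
K = 1
A(J) = 1/J
d(u) = -5 (d(u) = -5 + (u - u) = -5 + 0 = -5)
(A(G(n, 5))*d(3))*21 = (-5/(-5))*21 = -1/5*(-5)*21 = 1*21 = 21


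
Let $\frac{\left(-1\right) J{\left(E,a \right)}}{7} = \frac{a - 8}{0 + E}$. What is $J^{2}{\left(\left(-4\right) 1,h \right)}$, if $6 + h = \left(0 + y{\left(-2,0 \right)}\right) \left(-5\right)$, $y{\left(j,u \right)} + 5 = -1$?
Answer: $784$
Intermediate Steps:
$y{\left(j,u \right)} = -6$ ($y{\left(j,u \right)} = -5 - 1 = -6$)
$h = 24$ ($h = -6 + \left(0 - 6\right) \left(-5\right) = -6 - -30 = -6 + 30 = 24$)
$J{\left(E,a \right)} = - \frac{7 \left(-8 + a\right)}{E}$ ($J{\left(E,a \right)} = - 7 \frac{a - 8}{0 + E} = - 7 \frac{-8 + a}{E} = - \frac{7 \left(-8 + a\right)}{E}$)
$J^{2}{\left(\left(-4\right) 1,h \right)} = \left(\frac{7 \left(8 - 24\right)}{\left(-4\right) 1}\right)^{2} = \left(\frac{7 \left(8 - 24\right)}{-4}\right)^{2} = \left(7 \left(- \frac{1}{4}\right) \left(-16\right)\right)^{2} = 28^{2} = 784$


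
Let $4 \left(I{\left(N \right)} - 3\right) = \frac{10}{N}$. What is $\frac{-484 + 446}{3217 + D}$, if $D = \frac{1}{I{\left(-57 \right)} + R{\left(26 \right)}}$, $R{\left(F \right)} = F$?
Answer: $- \frac{125438}{10619431} \approx -0.011812$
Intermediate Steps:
$I{\left(N \right)} = 3 + \frac{5}{2 N}$ ($I{\left(N \right)} = 3 + \frac{10 \frac{1}{N}}{4} = 3 + \frac{5}{2 N}$)
$D = \frac{114}{3301}$ ($D = \frac{1}{\left(3 + \frac{5}{2 \left(-57\right)}\right) + 26} = \frac{1}{\left(3 + \frac{5}{2} \left(- \frac{1}{57}\right)\right) + 26} = \frac{1}{\left(3 - \frac{5}{114}\right) + 26} = \frac{1}{\frac{337}{114} + 26} = \frac{1}{\frac{3301}{114}} = \frac{114}{3301} \approx 0.034535$)
$\frac{-484 + 446}{3217 + D} = \frac{-484 + 446}{3217 + \frac{114}{3301}} = - \frac{38}{\frac{10619431}{3301}} = \left(-38\right) \frac{3301}{10619431} = - \frac{125438}{10619431}$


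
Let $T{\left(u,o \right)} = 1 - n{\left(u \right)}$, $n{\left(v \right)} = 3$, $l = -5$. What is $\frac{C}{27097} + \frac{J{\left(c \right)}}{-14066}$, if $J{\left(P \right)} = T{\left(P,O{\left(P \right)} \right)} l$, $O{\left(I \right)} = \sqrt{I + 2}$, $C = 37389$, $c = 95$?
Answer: $\frac{262821352}{190573201} \approx 1.3791$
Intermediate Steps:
$O{\left(I \right)} = \sqrt{2 + I}$
$T{\left(u,o \right)} = -2$ ($T{\left(u,o \right)} = 1 - 3 = -2$)
$J{\left(P \right)} = 10$ ($J{\left(P \right)} = \left(-2\right) \left(-5\right) = 10$)
$\frac{C}{27097} + \frac{J{\left(c \right)}}{-14066} = \frac{37389}{27097} + \frac{10}{-14066} = 37389 \cdot \frac{1}{27097} + 10 \left(- \frac{1}{14066}\right) = \frac{37389}{27097} - \frac{5}{7033} = \frac{262821352}{190573201}$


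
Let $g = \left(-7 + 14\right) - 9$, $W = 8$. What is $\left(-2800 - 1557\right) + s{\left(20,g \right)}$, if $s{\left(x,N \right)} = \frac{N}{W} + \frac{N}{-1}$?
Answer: $- \frac{17421}{4} \approx -4355.3$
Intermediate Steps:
$g = -2$ ($g = 7 - 9 = -2$)
$s{\left(x,N \right)} = - \frac{7 N}{8}$ ($s{\left(x,N \right)} = \frac{N}{8} + \frac{N}{-1} = N \frac{1}{8} + N \left(-1\right) = \frac{N}{8} - N = - \frac{7 N}{8}$)
$\left(-2800 - 1557\right) + s{\left(20,g \right)} = \left(-2800 - 1557\right) - - \frac{7}{4} = -4357 + \frac{7}{4} = - \frac{17421}{4}$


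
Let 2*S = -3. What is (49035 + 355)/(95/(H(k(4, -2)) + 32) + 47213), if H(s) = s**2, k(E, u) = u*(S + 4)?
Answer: 74085/70822 ≈ 1.0461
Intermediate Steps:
S = -3/2 (S = (1/2)*(-3) = -3/2 ≈ -1.5000)
k(E, u) = 5*u/2 (k(E, u) = u*(-3/2 + 4) = u*(5/2) = 5*u/2)
(49035 + 355)/(95/(H(k(4, -2)) + 32) + 47213) = (49035 + 355)/(95/(((5/2)*(-2))**2 + 32) + 47213) = 49390/(95/((-5)**2 + 32) + 47213) = 49390/(95/(25 + 32) + 47213) = 49390/(95/57 + 47213) = 49390/((1/57)*95 + 47213) = 49390/(5/3 + 47213) = 49390/(141644/3) = 49390*(3/141644) = 74085/70822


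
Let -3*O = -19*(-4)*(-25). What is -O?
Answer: -1900/3 ≈ -633.33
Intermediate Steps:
O = 1900/3 (O = -(-19*(-4))*(-25)/3 = -76*(-25)/3 = -⅓*(-1900) = 1900/3 ≈ 633.33)
-O = -1*1900/3 = -1900/3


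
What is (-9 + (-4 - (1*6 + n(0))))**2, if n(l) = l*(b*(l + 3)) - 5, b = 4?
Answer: 196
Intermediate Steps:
n(l) = -5 + l*(12 + 4*l) (n(l) = l*(4*(l + 3)) - 5 = l*(4*(3 + l)) - 5 = l*(12 + 4*l) - 5 = -5 + l*(12 + 4*l))
(-9 + (-4 - (1*6 + n(0))))**2 = (-9 + (-4 - (1*6 + (-5 + 4*0**2 + 12*0))))**2 = (-9 + (-4 - (6 + (-5 + 4*0 + 0))))**2 = (-9 + (-4 - (6 + (-5 + 0 + 0))))**2 = (-9 + (-4 - (6 - 5)))**2 = (-9 + (-4 - 1*1))**2 = (-9 + (-4 - 1))**2 = (-9 - 5)**2 = (-14)**2 = 196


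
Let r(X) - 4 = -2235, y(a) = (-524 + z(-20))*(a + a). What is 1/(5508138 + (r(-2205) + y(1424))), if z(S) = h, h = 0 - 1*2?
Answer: 1/4007859 ≈ 2.4951e-7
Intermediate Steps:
h = -2 (h = 0 - 2 = -2)
z(S) = -2
y(a) = -1052*a (y(a) = (-524 - 2)*(a + a) = -1052*a)
r(X) = -2231 (r(X) = 4 - 2235 = -2231)
1/(5508138 + (r(-2205) + y(1424))) = 1/(5508138 + (-2231 - 1052*1424)) = 1/(5508138 + (-2231 - 1498048)) = 1/(5508138 - 1500279) = 1/4007859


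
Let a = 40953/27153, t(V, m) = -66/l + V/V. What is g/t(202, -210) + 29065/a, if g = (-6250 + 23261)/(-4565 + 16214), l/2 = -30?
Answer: 5850565124795/303584589 ≈ 19272.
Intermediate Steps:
l = -60 (l = 2*(-30) = -60)
t(V, m) = 21/10 (t(V, m) = -66/(-60) + V/V = -66*(-1/60) + 1 = 11/10 + 1 = 21/10)
g = 17011/11649 ≈ 1.4603
a = 13651/9051 (a = 40953*(1/27153) = 13651/9051 ≈ 1.5082)
g/t(202, -210) + 29065/a = 17011/(11649*(21/10)) + 29065/(13651/9051) = (17011/11649)*(10/21) + 29065*(9051/13651) = 170110/244629 + 263067315/13651 = 5850565124795/303584589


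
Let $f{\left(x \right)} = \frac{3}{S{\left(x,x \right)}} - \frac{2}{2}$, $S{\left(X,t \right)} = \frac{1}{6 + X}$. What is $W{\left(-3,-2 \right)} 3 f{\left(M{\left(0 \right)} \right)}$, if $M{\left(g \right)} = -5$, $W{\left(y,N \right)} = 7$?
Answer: $42$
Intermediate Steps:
$f{\left(x \right)} = 17 + 3 x$ ($f{\left(x \right)} = \frac{3}{\frac{1}{6 + x}} - \frac{2}{2} = 3 \left(6 + x\right) - 1 = \left(18 + 3 x\right) - 1 = 17 + 3 x$)
$W{\left(-3,-2 \right)} 3 f{\left(M{\left(0 \right)} \right)} = 7 \cdot 3 \left(17 + 3 \left(-5\right)\right) = 7 \cdot 3 \left(17 - 15\right) = 7 \cdot 3 \cdot 2 = 7 \cdot 6 = 42$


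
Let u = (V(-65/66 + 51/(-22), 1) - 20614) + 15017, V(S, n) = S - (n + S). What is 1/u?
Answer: -1/5598 ≈ -0.00017864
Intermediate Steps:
V(S, n) = -n (V(S, n) = S - (S + n) = S + (-S - n) = -n)
u = -5598 (u = (-1*1 - 20614) + 15017 = (-1 - 20614) + 15017 = -20615 + 15017 = -5598)
1/u = 1/(-5598) = -1/5598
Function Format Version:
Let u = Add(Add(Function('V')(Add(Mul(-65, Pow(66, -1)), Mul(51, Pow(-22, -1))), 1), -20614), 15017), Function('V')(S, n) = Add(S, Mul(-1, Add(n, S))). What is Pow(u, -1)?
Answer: Rational(-1, 5598) ≈ -0.00017864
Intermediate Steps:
Function('V')(S, n) = Mul(-1, n) (Function('V')(S, n) = Add(S, Mul(-1, Add(S, n))) = Add(S, Add(Mul(-1, S), Mul(-1, n))) = Mul(-1, n))
u = -5598 (u = Add(Add(Mul(-1, 1), -20614), 15017) = Add(Add(-1, -20614), 15017) = Add(-20615, 15017) = -5598)
Pow(u, -1) = Pow(-5598, -1) = Rational(-1, 5598)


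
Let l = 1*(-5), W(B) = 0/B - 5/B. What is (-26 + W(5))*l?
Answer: 135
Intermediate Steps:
W(B) = -5/B (W(B) = 0 - 5/B = -5/B)
l = -5
(-26 + W(5))*l = (-26 - 5/5)*(-5) = (-26 - 5*⅕)*(-5) = (-26 - 1)*(-5) = -27*(-5) = 135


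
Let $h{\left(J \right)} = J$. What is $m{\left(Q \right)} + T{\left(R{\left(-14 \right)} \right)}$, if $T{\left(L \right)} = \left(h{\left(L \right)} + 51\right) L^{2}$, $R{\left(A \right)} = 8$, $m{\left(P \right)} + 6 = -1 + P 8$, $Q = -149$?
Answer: $2577$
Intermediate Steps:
$m{\left(P \right)} = -7 + 8 P$ ($m{\left(P \right)} = -6 + \left(-1 + P 8\right) = -6 + \left(-1 + 8 P\right) = -7 + 8 P$)
$T{\left(L \right)} = L^{2} \left(51 + L\right)$ ($T{\left(L \right)} = \left(L + 51\right) L^{2} = \left(51 + L\right) L^{2} = L^{2} \left(51 + L\right)$)
$m{\left(Q \right)} + T{\left(R{\left(-14 \right)} \right)} = \left(-7 + 8 \left(-149\right)\right) + 8^{2} \left(51 + 8\right) = \left(-7 - 1192\right) + 64 \cdot 59 = -1199 + 3776 = 2577$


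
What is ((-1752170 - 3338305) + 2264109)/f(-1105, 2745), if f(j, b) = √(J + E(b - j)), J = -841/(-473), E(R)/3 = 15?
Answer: -1413183*√10465598/11063 ≈ -4.1325e+5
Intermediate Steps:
E(R) = 45 (E(R) = 3*15 = 45)
J = 841/473 (J = -841*(-1/473) = 841/473 ≈ 1.7780)
f(j, b) = √10465598/473 (f(j, b) = √(841/473 + 45) = √(22126/473) = √10465598/473)
((-1752170 - 3338305) + 2264109)/f(-1105, 2745) = ((-1752170 - 3338305) + 2264109)/((√10465598/473)) = (-5090475 + 2264109)*(√10465598/22126) = -1413183*√10465598/11063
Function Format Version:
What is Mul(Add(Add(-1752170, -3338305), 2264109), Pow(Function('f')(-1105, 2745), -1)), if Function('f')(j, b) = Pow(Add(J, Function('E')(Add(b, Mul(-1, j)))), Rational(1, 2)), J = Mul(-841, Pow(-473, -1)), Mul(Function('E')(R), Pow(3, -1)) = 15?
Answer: Mul(Rational(-1413183, 11063), Pow(10465598, Rational(1, 2))) ≈ -4.1325e+5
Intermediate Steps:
Function('E')(R) = 45 (Function('E')(R) = Mul(3, 15) = 45)
J = Rational(841, 473) (J = Mul(-841, Rational(-1, 473)) = Rational(841, 473) ≈ 1.7780)
Function('f')(j, b) = Mul(Rational(1, 473), Pow(10465598, Rational(1, 2))) (Function('f')(j, b) = Pow(Add(Rational(841, 473), 45), Rational(1, 2)) = Pow(Rational(22126, 473), Rational(1, 2)) = Mul(Rational(1, 473), Pow(10465598, Rational(1, 2))))
Mul(Add(Add(-1752170, -3338305), 2264109), Pow(Function('f')(-1105, 2745), -1)) = Mul(Add(Add(-1752170, -3338305), 2264109), Pow(Mul(Rational(1, 473), Pow(10465598, Rational(1, 2))), -1)) = Mul(Add(-5090475, 2264109), Mul(Rational(1, 22126), Pow(10465598, Rational(1, 2)))) = Mul(-2826366, Mul(Rational(1, 22126), Pow(10465598, Rational(1, 2)))) = Mul(Rational(-1413183, 11063), Pow(10465598, Rational(1, 2)))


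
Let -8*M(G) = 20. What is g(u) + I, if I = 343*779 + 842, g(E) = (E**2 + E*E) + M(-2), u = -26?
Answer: 538777/2 ≈ 2.6939e+5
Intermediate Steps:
M(G) = -5/2 (M(G) = -1/8*20 = -5/2)
g(E) = -5/2 + 2*E**2 (g(E) = (E**2 + E*E) - 5/2 = (E**2 + E**2) - 5/2 = 2*E**2 - 5/2 = -5/2 + 2*E**2)
I = 268039 (I = 267197 + 842 = 268039)
g(u) + I = (-5/2 + 2*(-26)**2) + 268039 = (-5/2 + 2*676) + 268039 = (-5/2 + 1352) + 268039 = 2699/2 + 268039 = 538777/2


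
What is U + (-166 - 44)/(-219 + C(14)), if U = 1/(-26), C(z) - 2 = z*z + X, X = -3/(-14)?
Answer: 25383/2522 ≈ 10.065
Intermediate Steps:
X = 3/14 (X = -3*(-1/14) = 3/14 ≈ 0.21429)
C(z) = 31/14 + z**2 (C(z) = 2 + (z*z + 3/14) = 2 + (z**2 + 3/14) = 2 + (3/14 + z**2) = 31/14 + z**2)
U = -1/26 ≈ -0.038462
U + (-166 - 44)/(-219 + C(14)) = -1/26 + (-166 - 44)/(-219 + (31/14 + 14**2)) = -1/26 - 210/(-219 + (31/14 + 196)) = -1/26 - 210/(-219 + 2775/14) = -1/26 - 210/(-291/14) = -1/26 - 210*(-14/291) = -1/26 + 980/97 = 25383/2522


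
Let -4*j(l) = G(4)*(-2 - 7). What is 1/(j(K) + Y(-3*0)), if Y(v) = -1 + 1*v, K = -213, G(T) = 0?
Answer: -1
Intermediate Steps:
j(l) = 0 (j(l) = -0*(-2 - 7) = -0*(-9) = -¼*0 = 0)
Y(v) = -1 + v
1/(j(K) + Y(-3*0)) = 1/(0 + (-1 - 3*0)) = 1/(0 + (-1 + 0)) = 1/(0 - 1) = 1/(-1) = -1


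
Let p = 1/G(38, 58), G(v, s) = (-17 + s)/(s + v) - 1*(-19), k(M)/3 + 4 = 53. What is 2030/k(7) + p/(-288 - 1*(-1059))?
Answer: 138999122/10065405 ≈ 13.810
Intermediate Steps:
k(M) = 147 (k(M) = -12 + 3*53 = -12 + 159 = 147)
G(v, s) = 19 + (-17 + s)/(s + v) (G(v, s) = (-17 + s)/(s + v) + 19 = 19 + (-17 + s)/(s + v))
p = 96/1865 (p = 1/((-17 + 19*38 + 20*58)/(58 + 38)) = 1/((-17 + 722 + 1160)/96) = 1/((1/96)*1865) = 1/(1865/96) = 96/1865 ≈ 0.051475)
2030/k(7) + p/(-288 - 1*(-1059)) = 2030/147 + 96/(1865*(-288 - 1*(-1059))) = 2030*(1/147) + 96/(1865*(-288 + 1059)) = 290/21 + (96/1865)/771 = 290/21 + (96/1865)*(1/771) = 290/21 + 32/479305 = 138999122/10065405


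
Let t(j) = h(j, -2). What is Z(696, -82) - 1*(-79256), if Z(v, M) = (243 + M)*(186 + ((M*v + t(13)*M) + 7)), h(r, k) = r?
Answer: -9249889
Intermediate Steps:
t(j) = j
Z(v, M) = (243 + M)*(193 + 13*M + M*v) (Z(v, M) = (243 + M)*(186 + ((M*v + 13*M) + 7)) = (243 + M)*(186 + ((13*M + M*v) + 7)) = (243 + M)*(186 + (7 + 13*M + M*v)) = (243 + M)*(193 + 13*M + M*v))
Z(696, -82) - 1*(-79256) = (46899 + 13*(-82)² + 3352*(-82) + 696*(-82)² + 243*(-82)*696) - 1*(-79256) = (46899 + 13*6724 - 274864 + 696*6724 - 13868496) + 79256 = (46899 + 87412 - 274864 + 4679904 - 13868496) + 79256 = -9329145 + 79256 = -9249889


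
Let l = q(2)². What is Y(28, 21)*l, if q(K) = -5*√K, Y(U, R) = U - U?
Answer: 0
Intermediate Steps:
Y(U, R) = 0
l = 50 (l = (-5*√2)² = 50)
Y(28, 21)*l = 0*50 = 0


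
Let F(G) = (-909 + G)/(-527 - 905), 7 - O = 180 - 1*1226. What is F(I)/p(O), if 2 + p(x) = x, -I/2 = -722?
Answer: -535/1505032 ≈ -0.00035547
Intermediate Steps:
O = 1053 (O = 7 - (180 - 1*1226) = 7 - (180 - 1226) = 7 - 1*(-1046) = 7 + 1046 = 1053)
I = 1444 (I = -2*(-722) = 1444)
F(G) = 909/1432 - G/1432 (F(G) = (-909 + G)/(-1432) = (-909 + G)*(-1/1432) = 909/1432 - G/1432)
p(x) = -2 + x
F(I)/p(O) = (909/1432 - 1/1432*1444)/(-2 + 1053) = (909/1432 - 361/358)/1051 = -535/1432*1/1051 = -535/1505032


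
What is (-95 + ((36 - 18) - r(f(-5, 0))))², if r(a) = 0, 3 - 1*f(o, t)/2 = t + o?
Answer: 5929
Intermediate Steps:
f(o, t) = 6 - 2*o - 2*t (f(o, t) = 6 - 2*(t + o) = 6 - 2*(o + t) = 6 + (-2*o - 2*t) = 6 - 2*o - 2*t)
(-95 + ((36 - 18) - r(f(-5, 0))))² = (-95 + ((36 - 18) - 1*0))² = (-95 + (18 + 0))² = (-95 + 18)² = (-77)² = 5929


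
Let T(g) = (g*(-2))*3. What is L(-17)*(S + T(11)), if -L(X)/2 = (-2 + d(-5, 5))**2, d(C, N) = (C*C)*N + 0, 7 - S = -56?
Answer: 90774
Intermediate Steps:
S = 63 (S = 7 - 1*(-56) = 7 + 56 = 63)
d(C, N) = N*C**2 (d(C, N) = C**2*N + 0 = N*C**2 + 0 = N*C**2)
T(g) = -6*g (T(g) = -2*g*3 = -6*g)
L(X) = -30258 (L(X) = -2*(-2 + 5*(-5)**2)**2 = -2*(-2 + 5*25)**2 = -2*(-2 + 125)**2 = -2*123**2 = -2*15129 = -30258)
L(-17)*(S + T(11)) = -30258*(63 - 6*11) = -30258*(63 - 66) = -30258*(-3) = 90774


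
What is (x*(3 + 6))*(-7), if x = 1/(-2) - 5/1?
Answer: 693/2 ≈ 346.50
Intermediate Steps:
x = -11/2 (x = 1*(-1/2) - 5*1 = -1/2 - 5 = -11/2 ≈ -5.5000)
(x*(3 + 6))*(-7) = -11*(3 + 6)/2*(-7) = -11/2*9*(-7) = -99/2*(-7) = 693/2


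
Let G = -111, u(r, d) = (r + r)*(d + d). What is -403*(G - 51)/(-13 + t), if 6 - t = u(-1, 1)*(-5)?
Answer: -2418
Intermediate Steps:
u(r, d) = 4*d*r (u(r, d) = (2*r)*(2*d) = 4*d*r)
t = -14 (t = 6 - 4*1*(-1)*(-5) = 6 - (-4)*(-5) = 6 - 1*20 = 6 - 20 = -14)
-403*(G - 51)/(-13 + t) = -403*(-111 - 51)/(-13 - 14) = -(-65286)/(-27) = -(-65286)*(-1)/27 = -403*6 = -2418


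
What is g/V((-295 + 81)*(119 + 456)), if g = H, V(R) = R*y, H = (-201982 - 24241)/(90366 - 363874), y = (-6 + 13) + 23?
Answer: -226223/1009654782000 ≈ -2.2406e-7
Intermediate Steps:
y = 30 (y = 7 + 23 = 30)
H = 226223/273508 (H = -226223/(-273508) = -226223*(-1/273508) = 226223/273508 ≈ 0.82712)
V(R) = 30*R (V(R) = R*30 = 30*R)
g = 226223/273508 ≈ 0.82712
g/V((-295 + 81)*(119 + 456)) = 226223/(273508*((30*((-295 + 81)*(119 + 456))))) = 226223/(273508*((30*(-214*575)))) = 226223/(273508*((30*(-123050)))) = (226223/273508)/(-3691500) = (226223/273508)*(-1/3691500) = -226223/1009654782000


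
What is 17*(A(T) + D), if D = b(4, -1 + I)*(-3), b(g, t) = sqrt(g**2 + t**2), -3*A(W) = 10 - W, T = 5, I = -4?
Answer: -85/3 - 51*sqrt(41) ≈ -354.89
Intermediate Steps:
A(W) = -10/3 + W/3 (A(W) = -(10 - W)/3 = -10/3 + W/3)
D = -3*sqrt(41) (D = sqrt(4**2 + (-1 - 4)**2)*(-3) = sqrt(16 + (-5)**2)*(-3) = sqrt(16 + 25)*(-3) = sqrt(41)*(-3) = -3*sqrt(41) ≈ -19.209)
17*(A(T) + D) = 17*((-10/3 + (1/3)*5) - 3*sqrt(41)) = 17*((-10/3 + 5/3) - 3*sqrt(41)) = 17*(-5/3 - 3*sqrt(41)) = -85/3 - 51*sqrt(41)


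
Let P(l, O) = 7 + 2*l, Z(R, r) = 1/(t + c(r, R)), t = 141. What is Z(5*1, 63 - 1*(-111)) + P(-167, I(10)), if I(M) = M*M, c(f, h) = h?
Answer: -47741/146 ≈ -326.99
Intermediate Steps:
I(M) = M**2
Z(R, r) = 1/(141 + R)
Z(5*1, 63 - 1*(-111)) + P(-167, I(10)) = 1/(141 + 5*1) + (7 + 2*(-167)) = 1/(141 + 5) + (7 - 334) = 1/146 - 327 = -47741/146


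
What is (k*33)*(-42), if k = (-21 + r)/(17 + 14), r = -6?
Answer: 37422/31 ≈ 1207.2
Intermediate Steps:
k = -27/31 (k = (-21 - 6)/(17 + 14) = -27/31 ≈ -0.87097)
(k*33)*(-42) = -27/31*33*(-42) = -891/31*(-42) = 37422/31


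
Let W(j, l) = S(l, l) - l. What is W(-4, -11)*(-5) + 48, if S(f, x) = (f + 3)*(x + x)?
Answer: -887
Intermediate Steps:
S(f, x) = 2*x*(3 + f) (S(f, x) = (3 + f)*(2*x) = 2*x*(3 + f))
W(j, l) = -l + 2*l*(3 + l) (W(j, l) = 2*l*(3 + l) - l = -l + 2*l*(3 + l))
W(-4, -11)*(-5) + 48 = -11*(5 + 2*(-11))*(-5) + 48 = -11*(5 - 22)*(-5) + 48 = -11*(-17)*(-5) + 48 = 187*(-5) + 48 = -935 + 48 = -887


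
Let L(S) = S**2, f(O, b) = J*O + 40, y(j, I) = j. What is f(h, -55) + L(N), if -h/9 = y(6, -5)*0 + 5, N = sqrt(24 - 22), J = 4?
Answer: -138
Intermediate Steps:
N = sqrt(2) ≈ 1.4142
h = -45 (h = -9*(6*0 + 5) = -9*(0 + 5) = -9*5 = -45)
f(O, b) = 40 + 4*O (f(O, b) = 4*O + 40 = 40 + 4*O)
f(h, -55) + L(N) = (40 + 4*(-45)) + (sqrt(2))**2 = (40 - 180) + 2 = -140 + 2 = -138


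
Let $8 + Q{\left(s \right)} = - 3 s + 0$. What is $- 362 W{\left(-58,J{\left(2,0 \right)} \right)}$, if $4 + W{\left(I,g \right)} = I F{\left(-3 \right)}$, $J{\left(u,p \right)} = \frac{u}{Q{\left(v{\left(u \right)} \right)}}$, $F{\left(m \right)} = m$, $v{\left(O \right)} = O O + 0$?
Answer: $-61540$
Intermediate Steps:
$v{\left(O \right)} = O^{2}$ ($v{\left(O \right)} = O^{2} + 0 = O^{2}$)
$Q{\left(s \right)} = -8 - 3 s$ ($Q{\left(s \right)} = -8 + \left(- 3 s + 0\right) = -8 - 3 s$)
$J{\left(u,p \right)} = \frac{u}{-8 - 3 u^{2}}$
$W{\left(I,g \right)} = -4 - 3 I$ ($W{\left(I,g \right)} = -4 + I \left(-3\right) = -4 - 3 I$)
$- 362 W{\left(-58,J{\left(2,0 \right)} \right)} = - 362 \left(-4 - -174\right) = - 362 \left(-4 + 174\right) = \left(-362\right) 170 = -61540$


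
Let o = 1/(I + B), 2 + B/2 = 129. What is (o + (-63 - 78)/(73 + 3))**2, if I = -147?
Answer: 225330121/66129424 ≈ 3.4074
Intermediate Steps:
B = 254 (B = -4 + 2*129 = -4 + 258 = 254)
o = 1/107 (o = 1/(-147 + 254) = 1/107 ≈ 0.0093458)
(o + (-63 - 78)/(73 + 3))**2 = (1/107 + (-63 - 78)/(73 + 3))**2 = (1/107 - 141/76)**2 = (-15011/8132)**2 = 225330121/66129424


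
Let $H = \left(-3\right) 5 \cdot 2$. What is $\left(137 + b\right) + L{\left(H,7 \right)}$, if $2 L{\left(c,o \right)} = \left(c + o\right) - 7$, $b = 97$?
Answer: $219$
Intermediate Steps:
$H = -30$ ($H = \left(-15\right) 2 = -30$)
$L{\left(c,o \right)} = - \frac{7}{2} + \frac{c}{2} + \frac{o}{2}$ ($L{\left(c,o \right)} = \frac{\left(c + o\right) - 7}{2} = \frac{-7 + c + o}{2} = - \frac{7}{2} + \frac{c}{2} + \frac{o}{2}$)
$\left(137 + b\right) + L{\left(H,7 \right)} = \left(137 + 97\right) + \left(- \frac{7}{2} + \frac{1}{2} \left(-30\right) + \frac{1}{2} \cdot 7\right) = 234 - 15 = 219$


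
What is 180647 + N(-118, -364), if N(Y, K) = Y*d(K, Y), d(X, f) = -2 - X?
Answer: 137931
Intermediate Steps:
N(Y, K) = Y*(-2 - K)
180647 + N(-118, -364) = 180647 - 1*(-118)*(2 - 364) = 180647 - 1*(-118)*(-362) = 180647 - 42716 = 137931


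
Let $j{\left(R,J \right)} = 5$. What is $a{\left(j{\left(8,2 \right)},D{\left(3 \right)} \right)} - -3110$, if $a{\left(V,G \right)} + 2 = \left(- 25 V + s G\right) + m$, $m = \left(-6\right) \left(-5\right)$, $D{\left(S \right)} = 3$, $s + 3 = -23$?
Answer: $2935$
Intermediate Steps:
$s = -26$ ($s = -3 - 23 = -26$)
$m = 30$
$a{\left(V,G \right)} = 28 - 26 G - 25 V$ ($a{\left(V,G \right)} = -2 - \left(-30 + 25 V + 26 G\right) = 28 - 26 G - 25 V$)
$a{\left(j{\left(8,2 \right)},D{\left(3 \right)} \right)} - -3110 = \left(28 - 78 - 125\right) - -3110 = \left(28 - 78 - 125\right) + 3110 = -175 + 3110 = 2935$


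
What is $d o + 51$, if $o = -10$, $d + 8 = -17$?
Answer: $301$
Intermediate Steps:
$d = -25$ ($d = -8 - 17 = -25$)
$d o + 51 = \left(-25\right) \left(-10\right) + 51 = 250 + 51 = 301$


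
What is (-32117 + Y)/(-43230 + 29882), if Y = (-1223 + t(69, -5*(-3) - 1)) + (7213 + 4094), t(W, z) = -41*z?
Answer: 481/284 ≈ 1.6937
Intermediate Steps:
Y = 9510 (Y = (-1223 - 41*(-5*(-3) - 1)) + (7213 + 4094) = (-1223 - 41*(15 - 1)) + 11307 = (-1223 - 41*14) + 11307 = (-1223 - 574) + 11307 = -1797 + 11307 = 9510)
(-32117 + Y)/(-43230 + 29882) = (-32117 + 9510)/(-43230 + 29882) = -22607/(-13348) = -22607*(-1/13348) = 481/284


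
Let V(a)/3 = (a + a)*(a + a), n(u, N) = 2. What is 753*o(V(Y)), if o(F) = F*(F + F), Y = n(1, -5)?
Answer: 3469824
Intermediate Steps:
Y = 2
V(a) = 12*a² (V(a) = 3*((a + a)*(a + a)) = 3*((2*a)*(2*a)) = 3*(4*a²) = 12*a²)
o(F) = 2*F² (o(F) = F*(2*F) = 2*F²)
753*o(V(Y)) = 753*(2*(12*2²)²) = 753*(2*(12*4)²) = 753*(2*48²) = 753*(2*2304) = 753*4608 = 3469824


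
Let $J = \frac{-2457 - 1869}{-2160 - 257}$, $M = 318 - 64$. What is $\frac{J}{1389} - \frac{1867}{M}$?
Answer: $- \frac{2088939289}{284244034} \approx -7.3491$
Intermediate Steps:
$M = 254$ ($M = 318 - 64 = 254$)
$J = \frac{4326}{2417}$ ($J = - \frac{4326}{-2417} = \left(-4326\right) \left(- \frac{1}{2417}\right) = \frac{4326}{2417} \approx 1.7898$)
$\frac{J}{1389} - \frac{1867}{M} = \frac{4326}{2417 \cdot 1389} - \frac{1867}{254} = \frac{4326}{2417} \cdot \frac{1}{1389} - \frac{1867}{254} = \frac{1442}{1119071} - \frac{1867}{254} = - \frac{2088939289}{284244034}$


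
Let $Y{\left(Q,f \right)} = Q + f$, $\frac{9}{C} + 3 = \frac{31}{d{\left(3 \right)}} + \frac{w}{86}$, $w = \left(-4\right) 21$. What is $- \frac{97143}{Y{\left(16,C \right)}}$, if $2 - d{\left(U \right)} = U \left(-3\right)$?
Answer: $- \frac{53234364}{4511} \approx -11801.0$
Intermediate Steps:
$w = -84$
$d{\left(U \right)} = 2 + 3 U$ ($d{\left(U \right)} = 2 - U \left(-3\right) = 2 - - 3 U = 2 + 3 U$)
$C = - \frac{4257}{548}$ ($C = \frac{9}{-3 + \left(\frac{31}{2 + 3 \cdot 3} - \frac{84}{86}\right)} = \frac{9}{-3 + \left(\frac{31}{2 + 9} - \frac{42}{43}\right)} = \frac{9}{-3 - \left(\frac{42}{43} - \frac{31}{11}\right)} = \frac{9}{-3 + \left(31 \cdot \frac{1}{11} - \frac{42}{43}\right)} = \frac{9}{-3 + \left(\frac{31}{11} - \frac{42}{43}\right)} = \frac{9}{-3 + \frac{871}{473}} = \frac{9}{- \frac{548}{473}} = 9 \left(- \frac{473}{548}\right) = - \frac{4257}{548} \approx -7.7682$)
$- \frac{97143}{Y{\left(16,C \right)}} = - \frac{97143}{16 - \frac{4257}{548}} = - \frac{97143}{\frac{4511}{548}} = \left(-97143\right) \frac{548}{4511} = - \frac{53234364}{4511}$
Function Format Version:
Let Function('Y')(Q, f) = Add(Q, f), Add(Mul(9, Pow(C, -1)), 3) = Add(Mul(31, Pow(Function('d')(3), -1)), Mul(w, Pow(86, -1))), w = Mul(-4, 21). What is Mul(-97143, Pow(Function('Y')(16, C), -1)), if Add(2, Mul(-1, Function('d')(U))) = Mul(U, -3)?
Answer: Rational(-53234364, 4511) ≈ -11801.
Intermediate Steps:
w = -84
Function('d')(U) = Add(2, Mul(3, U)) (Function('d')(U) = Add(2, Mul(-1, Mul(U, -3))) = Add(2, Mul(-1, Mul(-3, U))) = Add(2, Mul(3, U)))
C = Rational(-4257, 548) (C = Mul(9, Pow(Add(-3, Add(Mul(31, Pow(Add(2, Mul(3, 3)), -1)), Mul(-84, Pow(86, -1)))), -1)) = Mul(9, Pow(Add(-3, Add(Mul(31, Pow(Add(2, 9), -1)), Mul(-84, Rational(1, 86)))), -1)) = Mul(9, Pow(Add(-3, Add(Mul(31, Pow(11, -1)), Rational(-42, 43))), -1)) = Mul(9, Pow(Add(-3, Add(Mul(31, Rational(1, 11)), Rational(-42, 43))), -1)) = Mul(9, Pow(Add(-3, Add(Rational(31, 11), Rational(-42, 43))), -1)) = Mul(9, Pow(Add(-3, Rational(871, 473)), -1)) = Mul(9, Pow(Rational(-548, 473), -1)) = Mul(9, Rational(-473, 548)) = Rational(-4257, 548) ≈ -7.7682)
Mul(-97143, Pow(Function('Y')(16, C), -1)) = Mul(-97143, Pow(Add(16, Rational(-4257, 548)), -1)) = Mul(-97143, Pow(Rational(4511, 548), -1)) = Mul(-97143, Rational(548, 4511)) = Rational(-53234364, 4511)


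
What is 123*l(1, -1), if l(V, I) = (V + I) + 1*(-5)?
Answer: -615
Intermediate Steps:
l(V, I) = -5 + I + V (l(V, I) = (I + V) - 5 = -5 + I + V)
123*l(1, -1) = 123*(-5 - 1 + 1) = 123*(-5) = -615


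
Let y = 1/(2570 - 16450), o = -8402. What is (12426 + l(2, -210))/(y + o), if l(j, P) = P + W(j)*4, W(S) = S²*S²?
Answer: -170446400/116619761 ≈ -1.4616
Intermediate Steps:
W(S) = S⁴
l(j, P) = P + 4*j⁴ (l(j, P) = P + j⁴*4 = P + 4*j⁴)
y = -1/13880 (y = 1/(-13880) = -1/13880 ≈ -7.2046e-5)
(12426 + l(2, -210))/(y + o) = (12426 + (-210 + 4*2⁴))/(-1/13880 - 8402) = (12426 + (-210 + 4*16))/(-116619761/13880) = (12426 + (-210 + 64))*(-13880/116619761) = (12426 - 146)*(-13880/116619761) = 12280*(-13880/116619761) = -170446400/116619761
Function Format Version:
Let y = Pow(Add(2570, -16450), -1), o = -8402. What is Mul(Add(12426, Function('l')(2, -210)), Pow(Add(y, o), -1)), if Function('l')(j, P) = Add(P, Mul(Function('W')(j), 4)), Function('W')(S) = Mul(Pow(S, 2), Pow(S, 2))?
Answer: Rational(-170446400, 116619761) ≈ -1.4616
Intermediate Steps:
Function('W')(S) = Pow(S, 4)
Function('l')(j, P) = Add(P, Mul(4, Pow(j, 4))) (Function('l')(j, P) = Add(P, Mul(Pow(j, 4), 4)) = Add(P, Mul(4, Pow(j, 4))))
y = Rational(-1, 13880) (y = Pow(-13880, -1) = Rational(-1, 13880) ≈ -7.2046e-5)
Mul(Add(12426, Function('l')(2, -210)), Pow(Add(y, o), -1)) = Mul(Add(12426, Add(-210, Mul(4, Pow(2, 4)))), Pow(Add(Rational(-1, 13880), -8402), -1)) = Mul(Add(12426, Add(-210, Mul(4, 16))), Pow(Rational(-116619761, 13880), -1)) = Mul(Add(12426, Add(-210, 64)), Rational(-13880, 116619761)) = Mul(Add(12426, -146), Rational(-13880, 116619761)) = Mul(12280, Rational(-13880, 116619761)) = Rational(-170446400, 116619761)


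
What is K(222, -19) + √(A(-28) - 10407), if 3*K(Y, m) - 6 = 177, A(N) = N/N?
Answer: 61 + 11*I*√86 ≈ 61.0 + 102.01*I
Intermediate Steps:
A(N) = 1
K(Y, m) = 61 (K(Y, m) = 2 + (⅓)*177 = 2 + 59 = 61)
K(222, -19) + √(A(-28) - 10407) = 61 + √(1 - 10407) = 61 + √(-10406) = 61 + 11*I*√86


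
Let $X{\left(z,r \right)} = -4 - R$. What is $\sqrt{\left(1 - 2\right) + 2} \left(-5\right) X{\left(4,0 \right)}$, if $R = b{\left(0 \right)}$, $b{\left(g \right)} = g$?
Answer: $20$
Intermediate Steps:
$R = 0$
$X{\left(z,r \right)} = -4$ ($X{\left(z,r \right)} = -4 - 0 = -4 + 0 = -4$)
$\sqrt{\left(1 - 2\right) + 2} \left(-5\right) X{\left(4,0 \right)} = \sqrt{\left(1 - 2\right) + 2} \left(-5\right) \left(-4\right) = \sqrt{-1 + 2} \left(-5\right) \left(-4\right) = \sqrt{1} \left(-5\right) \left(-4\right) = 1 \left(-5\right) \left(-4\right) = \left(-5\right) \left(-4\right) = 20$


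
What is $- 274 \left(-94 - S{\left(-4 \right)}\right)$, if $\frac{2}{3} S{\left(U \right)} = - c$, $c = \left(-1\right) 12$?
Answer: $30688$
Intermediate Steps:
$c = -12$
$S{\left(U \right)} = 18$ ($S{\left(U \right)} = \frac{3 \left(\left(-1\right) \left(-12\right)\right)}{2} = \frac{3}{2} \cdot 12 = 18$)
$- 274 \left(-94 - S{\left(-4 \right)}\right) = - 274 \left(-94 - 18\right) = \left(-274\right) \left(-112\right) = 30688$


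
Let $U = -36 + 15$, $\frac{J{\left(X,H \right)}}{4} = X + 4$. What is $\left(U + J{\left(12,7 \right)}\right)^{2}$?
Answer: $1849$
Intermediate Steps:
$J{\left(X,H \right)} = 16 + 4 X$ ($J{\left(X,H \right)} = 4 \left(X + 4\right) = 4 \left(4 + X\right) = 16 + 4 X$)
$U = -21$
$\left(U + J{\left(12,7 \right)}\right)^{2} = \left(-21 + \left(16 + 4 \cdot 12\right)\right)^{2} = \left(-21 + \left(16 + 48\right)\right)^{2} = \left(-21 + 64\right)^{2} = 43^{2} = 1849$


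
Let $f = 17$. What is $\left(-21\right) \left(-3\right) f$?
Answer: $1071$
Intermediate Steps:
$\left(-21\right) \left(-3\right) f = \left(-21\right) \left(-3\right) 17 = 63 \cdot 17 = 1071$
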